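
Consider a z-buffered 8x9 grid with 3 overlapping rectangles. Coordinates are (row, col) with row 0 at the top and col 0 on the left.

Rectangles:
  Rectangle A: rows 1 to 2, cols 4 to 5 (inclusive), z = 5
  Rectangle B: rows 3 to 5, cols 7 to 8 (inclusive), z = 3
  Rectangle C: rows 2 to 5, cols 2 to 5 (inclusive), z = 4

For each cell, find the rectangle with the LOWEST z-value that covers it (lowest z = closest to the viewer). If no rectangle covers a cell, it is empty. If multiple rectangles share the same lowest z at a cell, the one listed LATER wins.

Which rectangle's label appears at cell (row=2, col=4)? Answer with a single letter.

Answer: C

Derivation:
Check cell (2,4):
  A: rows 1-2 cols 4-5 z=5 -> covers; best now A (z=5)
  B: rows 3-5 cols 7-8 -> outside (row miss)
  C: rows 2-5 cols 2-5 z=4 -> covers; best now C (z=4)
Winner: C at z=4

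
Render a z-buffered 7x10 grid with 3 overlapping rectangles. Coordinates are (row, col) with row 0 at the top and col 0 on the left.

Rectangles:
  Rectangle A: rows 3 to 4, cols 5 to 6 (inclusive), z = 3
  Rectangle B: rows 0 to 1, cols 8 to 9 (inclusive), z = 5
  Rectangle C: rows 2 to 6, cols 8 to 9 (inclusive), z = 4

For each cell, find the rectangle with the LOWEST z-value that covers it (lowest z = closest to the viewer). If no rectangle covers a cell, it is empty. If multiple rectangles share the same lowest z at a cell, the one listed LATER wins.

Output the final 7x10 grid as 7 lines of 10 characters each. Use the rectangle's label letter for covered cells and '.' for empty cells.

........BB
........BB
........CC
.....AA.CC
.....AA.CC
........CC
........CC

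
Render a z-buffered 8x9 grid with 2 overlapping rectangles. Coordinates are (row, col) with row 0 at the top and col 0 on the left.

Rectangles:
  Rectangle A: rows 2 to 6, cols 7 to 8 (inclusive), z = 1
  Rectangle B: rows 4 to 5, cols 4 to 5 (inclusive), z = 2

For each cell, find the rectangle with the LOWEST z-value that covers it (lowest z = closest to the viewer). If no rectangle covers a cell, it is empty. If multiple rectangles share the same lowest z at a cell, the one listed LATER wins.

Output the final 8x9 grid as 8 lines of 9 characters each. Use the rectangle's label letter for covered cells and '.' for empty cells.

.........
.........
.......AA
.......AA
....BB.AA
....BB.AA
.......AA
.........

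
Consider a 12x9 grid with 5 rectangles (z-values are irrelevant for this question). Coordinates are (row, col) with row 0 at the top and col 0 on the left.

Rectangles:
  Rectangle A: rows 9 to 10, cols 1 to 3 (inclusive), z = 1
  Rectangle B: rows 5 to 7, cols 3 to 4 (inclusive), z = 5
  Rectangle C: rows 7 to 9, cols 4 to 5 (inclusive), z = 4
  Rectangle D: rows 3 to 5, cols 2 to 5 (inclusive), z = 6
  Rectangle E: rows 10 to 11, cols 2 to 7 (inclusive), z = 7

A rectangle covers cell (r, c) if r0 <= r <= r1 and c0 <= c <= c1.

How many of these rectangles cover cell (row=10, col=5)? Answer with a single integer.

Answer: 1

Derivation:
Check cell (10,5):
  A: rows 9-10 cols 1-3 -> outside (col miss)
  B: rows 5-7 cols 3-4 -> outside (row miss)
  C: rows 7-9 cols 4-5 -> outside (row miss)
  D: rows 3-5 cols 2-5 -> outside (row miss)
  E: rows 10-11 cols 2-7 -> covers
Count covering = 1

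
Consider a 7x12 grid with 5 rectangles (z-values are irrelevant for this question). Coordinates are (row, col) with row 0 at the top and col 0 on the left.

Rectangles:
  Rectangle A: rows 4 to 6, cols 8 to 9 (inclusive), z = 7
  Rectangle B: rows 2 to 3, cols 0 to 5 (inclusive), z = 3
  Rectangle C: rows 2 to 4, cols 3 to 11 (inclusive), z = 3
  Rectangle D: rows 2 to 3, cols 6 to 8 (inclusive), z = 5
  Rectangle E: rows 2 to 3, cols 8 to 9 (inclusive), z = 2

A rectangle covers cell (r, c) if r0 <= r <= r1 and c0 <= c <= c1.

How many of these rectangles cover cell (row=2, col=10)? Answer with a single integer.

Check cell (2,10):
  A: rows 4-6 cols 8-9 -> outside (row miss)
  B: rows 2-3 cols 0-5 -> outside (col miss)
  C: rows 2-4 cols 3-11 -> covers
  D: rows 2-3 cols 6-8 -> outside (col miss)
  E: rows 2-3 cols 8-9 -> outside (col miss)
Count covering = 1

Answer: 1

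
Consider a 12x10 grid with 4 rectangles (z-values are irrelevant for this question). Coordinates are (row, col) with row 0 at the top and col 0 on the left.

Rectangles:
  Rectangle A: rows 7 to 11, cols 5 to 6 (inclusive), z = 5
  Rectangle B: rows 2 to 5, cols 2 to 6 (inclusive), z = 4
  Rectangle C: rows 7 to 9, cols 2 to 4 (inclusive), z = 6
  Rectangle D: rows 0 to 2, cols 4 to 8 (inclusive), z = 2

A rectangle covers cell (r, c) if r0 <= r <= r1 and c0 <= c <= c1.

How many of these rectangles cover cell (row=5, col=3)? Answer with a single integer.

Answer: 1

Derivation:
Check cell (5,3):
  A: rows 7-11 cols 5-6 -> outside (row miss)
  B: rows 2-5 cols 2-6 -> covers
  C: rows 7-9 cols 2-4 -> outside (row miss)
  D: rows 0-2 cols 4-8 -> outside (row miss)
Count covering = 1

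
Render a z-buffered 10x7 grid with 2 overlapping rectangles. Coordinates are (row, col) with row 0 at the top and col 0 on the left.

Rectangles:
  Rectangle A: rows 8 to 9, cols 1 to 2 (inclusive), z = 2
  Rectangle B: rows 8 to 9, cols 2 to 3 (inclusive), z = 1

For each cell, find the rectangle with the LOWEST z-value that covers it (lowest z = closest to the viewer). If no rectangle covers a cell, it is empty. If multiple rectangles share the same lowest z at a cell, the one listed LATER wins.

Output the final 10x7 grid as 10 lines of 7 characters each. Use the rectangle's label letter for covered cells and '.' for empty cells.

.......
.......
.......
.......
.......
.......
.......
.......
.ABB...
.ABB...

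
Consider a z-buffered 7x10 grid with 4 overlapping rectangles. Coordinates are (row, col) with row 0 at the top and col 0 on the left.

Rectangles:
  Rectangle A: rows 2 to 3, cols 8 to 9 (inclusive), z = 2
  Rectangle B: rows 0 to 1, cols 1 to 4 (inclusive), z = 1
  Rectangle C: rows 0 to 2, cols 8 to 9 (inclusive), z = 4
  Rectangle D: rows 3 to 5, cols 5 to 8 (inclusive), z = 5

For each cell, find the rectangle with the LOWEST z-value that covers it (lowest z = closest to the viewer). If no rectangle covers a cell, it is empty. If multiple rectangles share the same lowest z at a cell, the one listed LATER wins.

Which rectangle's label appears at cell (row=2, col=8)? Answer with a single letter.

Check cell (2,8):
  A: rows 2-3 cols 8-9 z=2 -> covers; best now A (z=2)
  B: rows 0-1 cols 1-4 -> outside (row miss)
  C: rows 0-2 cols 8-9 z=4 -> covers; best now A (z=2)
  D: rows 3-5 cols 5-8 -> outside (row miss)
Winner: A at z=2

Answer: A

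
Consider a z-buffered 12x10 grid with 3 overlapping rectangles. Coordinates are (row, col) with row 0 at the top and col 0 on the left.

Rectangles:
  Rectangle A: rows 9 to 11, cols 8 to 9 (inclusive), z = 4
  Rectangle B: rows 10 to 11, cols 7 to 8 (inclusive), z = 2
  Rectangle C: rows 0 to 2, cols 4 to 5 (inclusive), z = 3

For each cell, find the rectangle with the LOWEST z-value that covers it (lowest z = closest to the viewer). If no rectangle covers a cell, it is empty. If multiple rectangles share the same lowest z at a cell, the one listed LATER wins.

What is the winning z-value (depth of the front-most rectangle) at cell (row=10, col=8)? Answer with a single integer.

Check cell (10,8):
  A: rows 9-11 cols 8-9 z=4 -> covers; best now A (z=4)
  B: rows 10-11 cols 7-8 z=2 -> covers; best now B (z=2)
  C: rows 0-2 cols 4-5 -> outside (row miss)
Winner: B at z=2

Answer: 2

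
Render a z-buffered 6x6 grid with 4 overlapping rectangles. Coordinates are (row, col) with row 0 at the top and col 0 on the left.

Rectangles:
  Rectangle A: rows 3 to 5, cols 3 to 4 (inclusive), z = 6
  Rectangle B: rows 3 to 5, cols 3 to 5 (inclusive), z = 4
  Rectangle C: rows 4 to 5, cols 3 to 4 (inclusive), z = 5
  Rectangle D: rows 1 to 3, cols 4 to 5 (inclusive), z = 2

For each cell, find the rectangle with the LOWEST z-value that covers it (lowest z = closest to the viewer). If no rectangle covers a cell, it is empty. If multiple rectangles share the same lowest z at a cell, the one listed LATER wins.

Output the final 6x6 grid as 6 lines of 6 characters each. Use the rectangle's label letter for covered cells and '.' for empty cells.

......
....DD
....DD
...BDD
...BBB
...BBB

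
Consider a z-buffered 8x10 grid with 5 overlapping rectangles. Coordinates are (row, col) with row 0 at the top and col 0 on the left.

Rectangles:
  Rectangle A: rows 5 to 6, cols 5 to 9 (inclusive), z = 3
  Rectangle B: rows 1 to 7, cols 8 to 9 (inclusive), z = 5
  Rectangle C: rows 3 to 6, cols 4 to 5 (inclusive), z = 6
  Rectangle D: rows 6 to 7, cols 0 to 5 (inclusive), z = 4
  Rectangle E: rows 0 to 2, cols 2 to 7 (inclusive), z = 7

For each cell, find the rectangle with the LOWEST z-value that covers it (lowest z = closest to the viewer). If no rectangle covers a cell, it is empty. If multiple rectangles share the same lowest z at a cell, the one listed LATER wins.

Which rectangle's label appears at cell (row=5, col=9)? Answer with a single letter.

Check cell (5,9):
  A: rows 5-6 cols 5-9 z=3 -> covers; best now A (z=3)
  B: rows 1-7 cols 8-9 z=5 -> covers; best now A (z=3)
  C: rows 3-6 cols 4-5 -> outside (col miss)
  D: rows 6-7 cols 0-5 -> outside (row miss)
  E: rows 0-2 cols 2-7 -> outside (row miss)
Winner: A at z=3

Answer: A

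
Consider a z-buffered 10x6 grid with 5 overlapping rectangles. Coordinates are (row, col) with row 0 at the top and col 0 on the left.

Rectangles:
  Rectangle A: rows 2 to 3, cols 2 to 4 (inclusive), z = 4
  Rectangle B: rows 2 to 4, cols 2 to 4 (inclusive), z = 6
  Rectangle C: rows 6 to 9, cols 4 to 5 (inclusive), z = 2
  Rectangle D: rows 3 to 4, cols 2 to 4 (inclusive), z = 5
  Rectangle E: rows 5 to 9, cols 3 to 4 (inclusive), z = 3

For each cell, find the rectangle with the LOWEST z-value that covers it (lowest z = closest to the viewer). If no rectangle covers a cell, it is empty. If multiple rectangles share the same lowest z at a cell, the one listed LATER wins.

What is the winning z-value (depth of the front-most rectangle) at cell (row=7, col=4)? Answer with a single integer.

Check cell (7,4):
  A: rows 2-3 cols 2-4 -> outside (row miss)
  B: rows 2-4 cols 2-4 -> outside (row miss)
  C: rows 6-9 cols 4-5 z=2 -> covers; best now C (z=2)
  D: rows 3-4 cols 2-4 -> outside (row miss)
  E: rows 5-9 cols 3-4 z=3 -> covers; best now C (z=2)
Winner: C at z=2

Answer: 2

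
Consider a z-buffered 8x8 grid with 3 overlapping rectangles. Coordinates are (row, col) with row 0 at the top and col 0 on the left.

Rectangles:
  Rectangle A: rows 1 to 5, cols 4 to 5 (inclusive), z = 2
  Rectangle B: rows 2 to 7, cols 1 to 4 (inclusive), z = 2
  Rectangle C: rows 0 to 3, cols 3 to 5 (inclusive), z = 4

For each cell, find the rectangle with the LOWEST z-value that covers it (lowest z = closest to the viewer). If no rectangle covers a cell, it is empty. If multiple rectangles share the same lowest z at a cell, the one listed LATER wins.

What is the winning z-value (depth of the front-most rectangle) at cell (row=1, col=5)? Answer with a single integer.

Answer: 2

Derivation:
Check cell (1,5):
  A: rows 1-5 cols 4-5 z=2 -> covers; best now A (z=2)
  B: rows 2-7 cols 1-4 -> outside (row miss)
  C: rows 0-3 cols 3-5 z=4 -> covers; best now A (z=2)
Winner: A at z=2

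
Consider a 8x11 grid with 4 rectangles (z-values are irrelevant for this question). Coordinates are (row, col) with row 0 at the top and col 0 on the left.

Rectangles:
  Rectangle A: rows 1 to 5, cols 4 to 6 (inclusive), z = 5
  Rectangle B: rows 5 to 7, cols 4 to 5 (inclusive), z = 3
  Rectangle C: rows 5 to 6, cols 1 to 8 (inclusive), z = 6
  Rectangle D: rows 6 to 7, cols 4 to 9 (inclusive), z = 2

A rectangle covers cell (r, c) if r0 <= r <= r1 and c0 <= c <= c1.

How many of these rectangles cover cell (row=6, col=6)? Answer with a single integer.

Check cell (6,6):
  A: rows 1-5 cols 4-6 -> outside (row miss)
  B: rows 5-7 cols 4-5 -> outside (col miss)
  C: rows 5-6 cols 1-8 -> covers
  D: rows 6-7 cols 4-9 -> covers
Count covering = 2

Answer: 2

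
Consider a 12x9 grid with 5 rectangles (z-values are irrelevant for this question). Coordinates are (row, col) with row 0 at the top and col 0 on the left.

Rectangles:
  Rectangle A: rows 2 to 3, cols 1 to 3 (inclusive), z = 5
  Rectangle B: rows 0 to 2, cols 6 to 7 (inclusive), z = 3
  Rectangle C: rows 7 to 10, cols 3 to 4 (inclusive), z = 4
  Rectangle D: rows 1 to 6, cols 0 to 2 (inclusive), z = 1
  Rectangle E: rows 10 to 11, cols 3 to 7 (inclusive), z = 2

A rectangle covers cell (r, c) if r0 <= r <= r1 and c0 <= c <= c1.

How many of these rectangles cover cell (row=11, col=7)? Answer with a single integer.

Answer: 1

Derivation:
Check cell (11,7):
  A: rows 2-3 cols 1-3 -> outside (row miss)
  B: rows 0-2 cols 6-7 -> outside (row miss)
  C: rows 7-10 cols 3-4 -> outside (row miss)
  D: rows 1-6 cols 0-2 -> outside (row miss)
  E: rows 10-11 cols 3-7 -> covers
Count covering = 1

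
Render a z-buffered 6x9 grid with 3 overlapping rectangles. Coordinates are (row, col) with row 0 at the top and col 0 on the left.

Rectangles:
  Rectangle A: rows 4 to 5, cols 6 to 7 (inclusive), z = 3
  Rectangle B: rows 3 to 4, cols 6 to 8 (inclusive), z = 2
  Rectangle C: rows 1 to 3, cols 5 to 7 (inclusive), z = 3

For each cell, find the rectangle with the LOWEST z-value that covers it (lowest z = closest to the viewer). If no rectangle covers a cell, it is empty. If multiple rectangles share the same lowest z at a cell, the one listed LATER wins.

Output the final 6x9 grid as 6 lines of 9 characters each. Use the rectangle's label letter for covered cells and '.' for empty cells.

.........
.....CCC.
.....CCC.
.....CBBB
......BBB
......AA.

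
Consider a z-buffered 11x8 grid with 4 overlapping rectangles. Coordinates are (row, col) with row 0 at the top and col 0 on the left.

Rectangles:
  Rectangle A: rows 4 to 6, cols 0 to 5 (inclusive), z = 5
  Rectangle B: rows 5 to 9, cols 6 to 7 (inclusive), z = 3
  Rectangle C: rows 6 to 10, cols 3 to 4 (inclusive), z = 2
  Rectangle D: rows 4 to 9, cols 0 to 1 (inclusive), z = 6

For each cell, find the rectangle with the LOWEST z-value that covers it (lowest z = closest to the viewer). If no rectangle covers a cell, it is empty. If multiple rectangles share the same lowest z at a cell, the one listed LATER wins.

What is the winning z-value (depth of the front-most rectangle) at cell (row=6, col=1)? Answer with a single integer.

Answer: 5

Derivation:
Check cell (6,1):
  A: rows 4-6 cols 0-5 z=5 -> covers; best now A (z=5)
  B: rows 5-9 cols 6-7 -> outside (col miss)
  C: rows 6-10 cols 3-4 -> outside (col miss)
  D: rows 4-9 cols 0-1 z=6 -> covers; best now A (z=5)
Winner: A at z=5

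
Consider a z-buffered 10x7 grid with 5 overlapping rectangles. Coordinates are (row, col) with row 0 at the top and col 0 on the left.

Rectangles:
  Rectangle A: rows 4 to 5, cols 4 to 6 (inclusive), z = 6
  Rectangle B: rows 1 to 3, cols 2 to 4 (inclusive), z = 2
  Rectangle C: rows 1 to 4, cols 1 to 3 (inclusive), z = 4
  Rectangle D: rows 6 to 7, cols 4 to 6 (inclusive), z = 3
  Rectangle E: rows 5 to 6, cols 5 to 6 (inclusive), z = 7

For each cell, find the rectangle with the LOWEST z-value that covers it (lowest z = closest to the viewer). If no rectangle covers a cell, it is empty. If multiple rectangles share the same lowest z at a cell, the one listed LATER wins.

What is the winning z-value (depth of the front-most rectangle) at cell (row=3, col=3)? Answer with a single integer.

Answer: 2

Derivation:
Check cell (3,3):
  A: rows 4-5 cols 4-6 -> outside (row miss)
  B: rows 1-3 cols 2-4 z=2 -> covers; best now B (z=2)
  C: rows 1-4 cols 1-3 z=4 -> covers; best now B (z=2)
  D: rows 6-7 cols 4-6 -> outside (row miss)
  E: rows 5-6 cols 5-6 -> outside (row miss)
Winner: B at z=2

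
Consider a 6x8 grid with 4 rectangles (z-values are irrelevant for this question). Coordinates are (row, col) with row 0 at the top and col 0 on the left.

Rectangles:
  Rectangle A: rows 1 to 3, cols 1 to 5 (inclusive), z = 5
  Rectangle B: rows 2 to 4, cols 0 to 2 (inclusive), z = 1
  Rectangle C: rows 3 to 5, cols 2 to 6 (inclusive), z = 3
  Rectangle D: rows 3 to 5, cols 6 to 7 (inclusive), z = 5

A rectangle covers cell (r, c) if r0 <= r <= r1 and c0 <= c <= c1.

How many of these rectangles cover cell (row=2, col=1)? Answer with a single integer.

Answer: 2

Derivation:
Check cell (2,1):
  A: rows 1-3 cols 1-5 -> covers
  B: rows 2-4 cols 0-2 -> covers
  C: rows 3-5 cols 2-6 -> outside (row miss)
  D: rows 3-5 cols 6-7 -> outside (row miss)
Count covering = 2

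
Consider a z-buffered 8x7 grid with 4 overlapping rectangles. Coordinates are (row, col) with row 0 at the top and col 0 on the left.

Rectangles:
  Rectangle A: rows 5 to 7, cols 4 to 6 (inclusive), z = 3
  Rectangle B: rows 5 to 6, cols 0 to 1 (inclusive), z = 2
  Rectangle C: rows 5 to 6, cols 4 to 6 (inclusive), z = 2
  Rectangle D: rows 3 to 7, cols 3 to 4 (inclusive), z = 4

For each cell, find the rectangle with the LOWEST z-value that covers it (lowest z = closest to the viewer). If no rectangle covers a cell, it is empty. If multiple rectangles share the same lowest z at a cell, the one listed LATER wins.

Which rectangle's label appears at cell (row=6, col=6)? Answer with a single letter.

Check cell (6,6):
  A: rows 5-7 cols 4-6 z=3 -> covers; best now A (z=3)
  B: rows 5-6 cols 0-1 -> outside (col miss)
  C: rows 5-6 cols 4-6 z=2 -> covers; best now C (z=2)
  D: rows 3-7 cols 3-4 -> outside (col miss)
Winner: C at z=2

Answer: C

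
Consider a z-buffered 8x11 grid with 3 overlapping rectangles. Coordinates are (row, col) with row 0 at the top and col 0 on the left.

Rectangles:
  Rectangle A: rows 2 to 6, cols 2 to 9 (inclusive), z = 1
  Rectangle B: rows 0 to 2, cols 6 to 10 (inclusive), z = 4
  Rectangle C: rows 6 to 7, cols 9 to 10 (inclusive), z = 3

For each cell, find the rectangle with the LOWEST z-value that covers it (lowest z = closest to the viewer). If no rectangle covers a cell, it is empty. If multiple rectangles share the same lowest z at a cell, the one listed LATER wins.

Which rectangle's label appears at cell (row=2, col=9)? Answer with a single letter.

Check cell (2,9):
  A: rows 2-6 cols 2-9 z=1 -> covers; best now A (z=1)
  B: rows 0-2 cols 6-10 z=4 -> covers; best now A (z=1)
  C: rows 6-7 cols 9-10 -> outside (row miss)
Winner: A at z=1

Answer: A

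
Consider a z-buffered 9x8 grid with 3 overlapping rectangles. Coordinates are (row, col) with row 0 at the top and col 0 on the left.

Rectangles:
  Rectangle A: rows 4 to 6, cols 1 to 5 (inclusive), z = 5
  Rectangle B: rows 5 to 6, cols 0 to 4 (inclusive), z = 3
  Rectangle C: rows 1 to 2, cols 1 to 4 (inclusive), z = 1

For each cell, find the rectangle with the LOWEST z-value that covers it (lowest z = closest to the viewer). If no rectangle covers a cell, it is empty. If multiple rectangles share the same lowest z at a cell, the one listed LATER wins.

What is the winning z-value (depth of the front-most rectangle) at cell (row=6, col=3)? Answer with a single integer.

Answer: 3

Derivation:
Check cell (6,3):
  A: rows 4-6 cols 1-5 z=5 -> covers; best now A (z=5)
  B: rows 5-6 cols 0-4 z=3 -> covers; best now B (z=3)
  C: rows 1-2 cols 1-4 -> outside (row miss)
Winner: B at z=3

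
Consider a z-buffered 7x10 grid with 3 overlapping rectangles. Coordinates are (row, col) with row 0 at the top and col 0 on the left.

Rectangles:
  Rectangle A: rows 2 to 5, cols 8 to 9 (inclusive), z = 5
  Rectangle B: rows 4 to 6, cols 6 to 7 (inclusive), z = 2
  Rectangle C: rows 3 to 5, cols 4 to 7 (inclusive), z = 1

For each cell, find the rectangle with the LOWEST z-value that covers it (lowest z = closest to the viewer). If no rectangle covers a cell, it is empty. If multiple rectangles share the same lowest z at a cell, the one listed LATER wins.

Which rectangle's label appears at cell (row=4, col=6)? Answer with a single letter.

Answer: C

Derivation:
Check cell (4,6):
  A: rows 2-5 cols 8-9 -> outside (col miss)
  B: rows 4-6 cols 6-7 z=2 -> covers; best now B (z=2)
  C: rows 3-5 cols 4-7 z=1 -> covers; best now C (z=1)
Winner: C at z=1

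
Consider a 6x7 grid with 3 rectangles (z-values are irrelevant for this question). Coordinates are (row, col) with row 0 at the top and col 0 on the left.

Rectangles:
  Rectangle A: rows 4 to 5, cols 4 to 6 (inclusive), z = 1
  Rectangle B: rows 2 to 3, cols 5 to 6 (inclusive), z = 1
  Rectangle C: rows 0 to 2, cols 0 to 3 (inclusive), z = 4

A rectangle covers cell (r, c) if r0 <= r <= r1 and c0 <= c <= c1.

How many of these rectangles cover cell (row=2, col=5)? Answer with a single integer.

Answer: 1

Derivation:
Check cell (2,5):
  A: rows 4-5 cols 4-6 -> outside (row miss)
  B: rows 2-3 cols 5-6 -> covers
  C: rows 0-2 cols 0-3 -> outside (col miss)
Count covering = 1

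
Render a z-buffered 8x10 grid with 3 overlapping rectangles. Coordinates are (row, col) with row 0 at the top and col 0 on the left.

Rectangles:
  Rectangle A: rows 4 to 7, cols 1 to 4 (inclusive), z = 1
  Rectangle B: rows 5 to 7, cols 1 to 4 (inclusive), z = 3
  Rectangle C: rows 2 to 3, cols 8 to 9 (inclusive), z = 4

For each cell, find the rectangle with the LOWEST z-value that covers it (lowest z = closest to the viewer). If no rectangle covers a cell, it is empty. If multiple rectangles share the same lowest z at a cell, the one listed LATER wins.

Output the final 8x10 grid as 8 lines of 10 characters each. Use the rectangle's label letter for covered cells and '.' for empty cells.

..........
..........
........CC
........CC
.AAAA.....
.AAAA.....
.AAAA.....
.AAAA.....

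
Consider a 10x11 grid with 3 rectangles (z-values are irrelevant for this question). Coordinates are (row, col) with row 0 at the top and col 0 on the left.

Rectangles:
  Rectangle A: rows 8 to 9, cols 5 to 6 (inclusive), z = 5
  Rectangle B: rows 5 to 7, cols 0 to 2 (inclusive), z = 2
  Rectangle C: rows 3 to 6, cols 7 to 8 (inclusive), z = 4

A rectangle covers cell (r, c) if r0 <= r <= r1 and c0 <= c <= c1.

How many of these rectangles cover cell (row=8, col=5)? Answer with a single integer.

Check cell (8,5):
  A: rows 8-9 cols 5-6 -> covers
  B: rows 5-7 cols 0-2 -> outside (row miss)
  C: rows 3-6 cols 7-8 -> outside (row miss)
Count covering = 1

Answer: 1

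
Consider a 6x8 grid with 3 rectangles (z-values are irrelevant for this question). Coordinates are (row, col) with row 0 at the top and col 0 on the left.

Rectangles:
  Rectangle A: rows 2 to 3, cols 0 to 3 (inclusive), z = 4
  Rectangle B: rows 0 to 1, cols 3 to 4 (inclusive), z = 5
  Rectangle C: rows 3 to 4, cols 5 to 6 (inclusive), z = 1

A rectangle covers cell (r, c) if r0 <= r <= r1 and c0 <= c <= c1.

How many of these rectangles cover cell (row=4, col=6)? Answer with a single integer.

Answer: 1

Derivation:
Check cell (4,6):
  A: rows 2-3 cols 0-3 -> outside (row miss)
  B: rows 0-1 cols 3-4 -> outside (row miss)
  C: rows 3-4 cols 5-6 -> covers
Count covering = 1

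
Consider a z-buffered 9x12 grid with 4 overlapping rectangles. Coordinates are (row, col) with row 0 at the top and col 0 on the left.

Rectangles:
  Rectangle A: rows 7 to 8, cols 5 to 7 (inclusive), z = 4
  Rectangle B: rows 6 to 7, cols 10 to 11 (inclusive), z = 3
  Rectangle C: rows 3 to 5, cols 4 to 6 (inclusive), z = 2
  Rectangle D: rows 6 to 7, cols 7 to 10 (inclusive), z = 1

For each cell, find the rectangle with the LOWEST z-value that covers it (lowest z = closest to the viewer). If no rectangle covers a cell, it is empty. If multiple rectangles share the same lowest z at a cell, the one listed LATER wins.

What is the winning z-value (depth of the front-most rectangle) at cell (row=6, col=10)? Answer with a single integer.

Answer: 1

Derivation:
Check cell (6,10):
  A: rows 7-8 cols 5-7 -> outside (row miss)
  B: rows 6-7 cols 10-11 z=3 -> covers; best now B (z=3)
  C: rows 3-5 cols 4-6 -> outside (row miss)
  D: rows 6-7 cols 7-10 z=1 -> covers; best now D (z=1)
Winner: D at z=1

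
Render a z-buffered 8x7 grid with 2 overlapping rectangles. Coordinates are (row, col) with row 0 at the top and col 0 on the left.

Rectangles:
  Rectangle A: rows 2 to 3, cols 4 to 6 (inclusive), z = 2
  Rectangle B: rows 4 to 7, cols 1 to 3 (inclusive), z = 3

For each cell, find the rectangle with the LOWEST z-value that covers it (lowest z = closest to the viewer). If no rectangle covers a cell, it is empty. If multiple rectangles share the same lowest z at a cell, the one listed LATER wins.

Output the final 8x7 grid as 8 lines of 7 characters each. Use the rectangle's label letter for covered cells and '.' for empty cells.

.......
.......
....AAA
....AAA
.BBB...
.BBB...
.BBB...
.BBB...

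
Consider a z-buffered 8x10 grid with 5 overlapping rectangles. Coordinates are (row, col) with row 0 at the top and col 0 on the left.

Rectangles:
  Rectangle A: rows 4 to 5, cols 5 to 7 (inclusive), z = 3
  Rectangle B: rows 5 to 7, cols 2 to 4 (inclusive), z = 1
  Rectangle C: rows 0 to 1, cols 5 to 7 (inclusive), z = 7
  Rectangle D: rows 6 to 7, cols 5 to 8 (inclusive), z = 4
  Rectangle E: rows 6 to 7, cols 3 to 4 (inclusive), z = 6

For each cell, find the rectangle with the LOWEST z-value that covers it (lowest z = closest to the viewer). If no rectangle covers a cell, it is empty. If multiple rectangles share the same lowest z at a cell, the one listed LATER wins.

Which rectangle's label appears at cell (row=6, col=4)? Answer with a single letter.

Check cell (6,4):
  A: rows 4-5 cols 5-7 -> outside (row miss)
  B: rows 5-7 cols 2-4 z=1 -> covers; best now B (z=1)
  C: rows 0-1 cols 5-7 -> outside (row miss)
  D: rows 6-7 cols 5-8 -> outside (col miss)
  E: rows 6-7 cols 3-4 z=6 -> covers; best now B (z=1)
Winner: B at z=1

Answer: B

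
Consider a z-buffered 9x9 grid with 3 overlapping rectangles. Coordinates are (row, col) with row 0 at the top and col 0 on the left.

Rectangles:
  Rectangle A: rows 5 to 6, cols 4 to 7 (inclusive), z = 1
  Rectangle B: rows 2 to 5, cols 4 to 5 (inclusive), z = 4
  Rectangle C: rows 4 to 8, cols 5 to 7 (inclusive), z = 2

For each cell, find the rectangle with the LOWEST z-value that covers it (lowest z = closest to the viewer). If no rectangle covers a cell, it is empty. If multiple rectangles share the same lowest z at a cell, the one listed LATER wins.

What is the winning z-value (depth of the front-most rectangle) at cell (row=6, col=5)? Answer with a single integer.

Answer: 1

Derivation:
Check cell (6,5):
  A: rows 5-6 cols 4-7 z=1 -> covers; best now A (z=1)
  B: rows 2-5 cols 4-5 -> outside (row miss)
  C: rows 4-8 cols 5-7 z=2 -> covers; best now A (z=1)
Winner: A at z=1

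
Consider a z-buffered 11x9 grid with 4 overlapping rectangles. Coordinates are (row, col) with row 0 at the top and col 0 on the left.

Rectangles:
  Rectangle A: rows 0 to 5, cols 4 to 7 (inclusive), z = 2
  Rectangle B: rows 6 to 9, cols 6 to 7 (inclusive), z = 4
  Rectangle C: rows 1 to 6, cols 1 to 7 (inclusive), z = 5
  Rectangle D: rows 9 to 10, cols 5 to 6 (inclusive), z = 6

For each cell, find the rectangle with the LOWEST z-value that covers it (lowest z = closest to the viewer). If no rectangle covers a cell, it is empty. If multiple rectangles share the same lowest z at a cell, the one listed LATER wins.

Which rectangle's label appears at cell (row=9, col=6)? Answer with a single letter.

Check cell (9,6):
  A: rows 0-5 cols 4-7 -> outside (row miss)
  B: rows 6-9 cols 6-7 z=4 -> covers; best now B (z=4)
  C: rows 1-6 cols 1-7 -> outside (row miss)
  D: rows 9-10 cols 5-6 z=6 -> covers; best now B (z=4)
Winner: B at z=4

Answer: B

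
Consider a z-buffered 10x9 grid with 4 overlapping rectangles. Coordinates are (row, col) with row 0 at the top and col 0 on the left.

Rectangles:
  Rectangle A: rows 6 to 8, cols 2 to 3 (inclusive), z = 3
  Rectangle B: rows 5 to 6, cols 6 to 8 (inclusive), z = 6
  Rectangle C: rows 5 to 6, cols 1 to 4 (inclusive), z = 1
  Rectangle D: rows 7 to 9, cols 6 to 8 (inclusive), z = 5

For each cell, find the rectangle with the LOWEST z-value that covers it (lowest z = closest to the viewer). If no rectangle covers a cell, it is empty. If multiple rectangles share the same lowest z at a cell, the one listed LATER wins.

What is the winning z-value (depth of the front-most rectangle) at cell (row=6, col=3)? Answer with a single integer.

Check cell (6,3):
  A: rows 6-8 cols 2-3 z=3 -> covers; best now A (z=3)
  B: rows 5-6 cols 6-8 -> outside (col miss)
  C: rows 5-6 cols 1-4 z=1 -> covers; best now C (z=1)
  D: rows 7-9 cols 6-8 -> outside (row miss)
Winner: C at z=1

Answer: 1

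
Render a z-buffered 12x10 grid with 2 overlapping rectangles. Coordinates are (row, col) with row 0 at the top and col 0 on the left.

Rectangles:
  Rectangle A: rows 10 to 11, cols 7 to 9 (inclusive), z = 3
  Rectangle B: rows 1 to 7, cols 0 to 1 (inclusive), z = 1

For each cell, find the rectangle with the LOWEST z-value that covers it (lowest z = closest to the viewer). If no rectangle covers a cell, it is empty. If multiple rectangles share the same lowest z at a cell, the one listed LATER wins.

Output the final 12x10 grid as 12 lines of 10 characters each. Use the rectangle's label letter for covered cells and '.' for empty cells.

..........
BB........
BB........
BB........
BB........
BB........
BB........
BB........
..........
..........
.......AAA
.......AAA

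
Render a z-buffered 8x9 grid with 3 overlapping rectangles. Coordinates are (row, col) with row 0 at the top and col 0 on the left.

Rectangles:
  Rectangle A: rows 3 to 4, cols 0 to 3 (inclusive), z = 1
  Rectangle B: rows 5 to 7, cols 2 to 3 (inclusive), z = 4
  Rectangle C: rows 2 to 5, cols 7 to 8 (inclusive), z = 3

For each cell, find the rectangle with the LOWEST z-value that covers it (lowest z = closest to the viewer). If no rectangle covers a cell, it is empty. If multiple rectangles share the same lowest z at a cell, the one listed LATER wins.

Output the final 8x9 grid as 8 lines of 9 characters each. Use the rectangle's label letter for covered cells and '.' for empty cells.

.........
.........
.......CC
AAAA...CC
AAAA...CC
..BB...CC
..BB.....
..BB.....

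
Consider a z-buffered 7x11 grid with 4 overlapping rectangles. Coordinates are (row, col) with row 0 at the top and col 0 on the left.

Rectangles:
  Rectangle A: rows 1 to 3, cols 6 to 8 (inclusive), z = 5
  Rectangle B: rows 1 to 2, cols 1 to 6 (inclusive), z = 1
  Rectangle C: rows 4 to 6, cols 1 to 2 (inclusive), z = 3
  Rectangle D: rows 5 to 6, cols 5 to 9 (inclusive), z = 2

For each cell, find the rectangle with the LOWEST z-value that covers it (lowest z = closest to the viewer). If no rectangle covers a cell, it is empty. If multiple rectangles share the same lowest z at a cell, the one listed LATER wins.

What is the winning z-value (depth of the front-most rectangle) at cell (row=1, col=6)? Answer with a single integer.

Check cell (1,6):
  A: rows 1-3 cols 6-8 z=5 -> covers; best now A (z=5)
  B: rows 1-2 cols 1-6 z=1 -> covers; best now B (z=1)
  C: rows 4-6 cols 1-2 -> outside (row miss)
  D: rows 5-6 cols 5-9 -> outside (row miss)
Winner: B at z=1

Answer: 1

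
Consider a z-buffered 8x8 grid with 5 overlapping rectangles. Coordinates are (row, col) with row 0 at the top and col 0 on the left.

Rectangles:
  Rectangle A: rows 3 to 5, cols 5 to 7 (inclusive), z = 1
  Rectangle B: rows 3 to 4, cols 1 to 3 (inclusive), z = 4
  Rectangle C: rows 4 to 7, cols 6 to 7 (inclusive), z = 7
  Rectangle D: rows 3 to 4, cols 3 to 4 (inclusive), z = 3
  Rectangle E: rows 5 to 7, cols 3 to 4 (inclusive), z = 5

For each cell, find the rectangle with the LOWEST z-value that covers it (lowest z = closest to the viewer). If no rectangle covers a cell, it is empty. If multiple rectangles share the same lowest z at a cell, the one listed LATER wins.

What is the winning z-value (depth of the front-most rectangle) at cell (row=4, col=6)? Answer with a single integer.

Check cell (4,6):
  A: rows 3-5 cols 5-7 z=1 -> covers; best now A (z=1)
  B: rows 3-4 cols 1-3 -> outside (col miss)
  C: rows 4-7 cols 6-7 z=7 -> covers; best now A (z=1)
  D: rows 3-4 cols 3-4 -> outside (col miss)
  E: rows 5-7 cols 3-4 -> outside (row miss)
Winner: A at z=1

Answer: 1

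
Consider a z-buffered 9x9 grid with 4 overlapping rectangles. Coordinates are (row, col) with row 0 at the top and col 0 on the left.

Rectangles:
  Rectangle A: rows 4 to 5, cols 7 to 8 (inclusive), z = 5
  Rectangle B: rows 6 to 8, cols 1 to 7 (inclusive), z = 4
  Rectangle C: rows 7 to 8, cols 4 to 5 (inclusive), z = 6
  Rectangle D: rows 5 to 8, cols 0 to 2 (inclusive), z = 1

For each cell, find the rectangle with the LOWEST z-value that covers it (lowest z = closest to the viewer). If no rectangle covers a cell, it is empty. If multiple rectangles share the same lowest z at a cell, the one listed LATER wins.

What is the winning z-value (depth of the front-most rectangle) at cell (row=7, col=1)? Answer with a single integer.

Check cell (7,1):
  A: rows 4-5 cols 7-8 -> outside (row miss)
  B: rows 6-8 cols 1-7 z=4 -> covers; best now B (z=4)
  C: rows 7-8 cols 4-5 -> outside (col miss)
  D: rows 5-8 cols 0-2 z=1 -> covers; best now D (z=1)
Winner: D at z=1

Answer: 1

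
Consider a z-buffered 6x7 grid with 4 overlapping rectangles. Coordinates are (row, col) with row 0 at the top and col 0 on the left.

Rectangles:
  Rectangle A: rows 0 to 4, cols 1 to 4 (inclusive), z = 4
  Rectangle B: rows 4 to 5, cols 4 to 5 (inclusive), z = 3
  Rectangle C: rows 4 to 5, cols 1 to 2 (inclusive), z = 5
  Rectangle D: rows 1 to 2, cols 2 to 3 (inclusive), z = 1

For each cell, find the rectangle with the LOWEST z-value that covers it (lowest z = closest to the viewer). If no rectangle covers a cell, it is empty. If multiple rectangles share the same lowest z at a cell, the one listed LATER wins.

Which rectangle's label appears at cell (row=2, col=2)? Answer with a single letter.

Check cell (2,2):
  A: rows 0-4 cols 1-4 z=4 -> covers; best now A (z=4)
  B: rows 4-5 cols 4-5 -> outside (row miss)
  C: rows 4-5 cols 1-2 -> outside (row miss)
  D: rows 1-2 cols 2-3 z=1 -> covers; best now D (z=1)
Winner: D at z=1

Answer: D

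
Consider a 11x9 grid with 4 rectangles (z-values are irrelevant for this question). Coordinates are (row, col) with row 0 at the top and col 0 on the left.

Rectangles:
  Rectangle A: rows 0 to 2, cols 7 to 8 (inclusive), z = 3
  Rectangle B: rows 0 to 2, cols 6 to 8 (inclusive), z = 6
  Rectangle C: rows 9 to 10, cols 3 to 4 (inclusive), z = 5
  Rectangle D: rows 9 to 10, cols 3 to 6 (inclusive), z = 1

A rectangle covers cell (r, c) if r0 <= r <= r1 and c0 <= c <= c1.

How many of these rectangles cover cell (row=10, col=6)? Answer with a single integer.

Check cell (10,6):
  A: rows 0-2 cols 7-8 -> outside (row miss)
  B: rows 0-2 cols 6-8 -> outside (row miss)
  C: rows 9-10 cols 3-4 -> outside (col miss)
  D: rows 9-10 cols 3-6 -> covers
Count covering = 1

Answer: 1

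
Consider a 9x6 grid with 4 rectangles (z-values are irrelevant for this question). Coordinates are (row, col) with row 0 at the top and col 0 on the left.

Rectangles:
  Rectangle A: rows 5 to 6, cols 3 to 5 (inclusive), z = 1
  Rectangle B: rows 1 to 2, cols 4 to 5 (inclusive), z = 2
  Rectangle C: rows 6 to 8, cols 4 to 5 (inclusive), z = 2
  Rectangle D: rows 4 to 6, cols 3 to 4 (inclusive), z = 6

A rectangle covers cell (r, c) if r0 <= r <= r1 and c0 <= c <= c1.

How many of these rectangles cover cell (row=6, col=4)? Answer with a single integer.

Answer: 3

Derivation:
Check cell (6,4):
  A: rows 5-6 cols 3-5 -> covers
  B: rows 1-2 cols 4-5 -> outside (row miss)
  C: rows 6-8 cols 4-5 -> covers
  D: rows 4-6 cols 3-4 -> covers
Count covering = 3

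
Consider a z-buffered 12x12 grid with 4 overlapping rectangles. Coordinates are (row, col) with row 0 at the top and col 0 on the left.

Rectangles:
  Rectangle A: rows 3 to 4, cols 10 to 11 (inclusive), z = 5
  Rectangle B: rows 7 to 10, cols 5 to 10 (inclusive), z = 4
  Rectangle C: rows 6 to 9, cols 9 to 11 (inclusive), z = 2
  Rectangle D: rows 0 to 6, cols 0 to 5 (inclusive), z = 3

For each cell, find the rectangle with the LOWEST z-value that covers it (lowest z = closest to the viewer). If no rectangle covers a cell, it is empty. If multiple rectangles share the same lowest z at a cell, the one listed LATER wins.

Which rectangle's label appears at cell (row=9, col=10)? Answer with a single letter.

Check cell (9,10):
  A: rows 3-4 cols 10-11 -> outside (row miss)
  B: rows 7-10 cols 5-10 z=4 -> covers; best now B (z=4)
  C: rows 6-9 cols 9-11 z=2 -> covers; best now C (z=2)
  D: rows 0-6 cols 0-5 -> outside (row miss)
Winner: C at z=2

Answer: C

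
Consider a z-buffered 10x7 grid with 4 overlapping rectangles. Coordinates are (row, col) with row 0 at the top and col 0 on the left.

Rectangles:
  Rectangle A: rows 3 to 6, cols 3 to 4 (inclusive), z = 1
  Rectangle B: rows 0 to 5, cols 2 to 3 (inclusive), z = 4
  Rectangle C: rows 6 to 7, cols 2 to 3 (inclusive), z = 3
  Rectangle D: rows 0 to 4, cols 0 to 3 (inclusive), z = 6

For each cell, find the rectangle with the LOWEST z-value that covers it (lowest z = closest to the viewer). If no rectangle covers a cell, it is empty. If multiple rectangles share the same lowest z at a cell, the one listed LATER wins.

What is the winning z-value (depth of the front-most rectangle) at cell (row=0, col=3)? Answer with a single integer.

Answer: 4

Derivation:
Check cell (0,3):
  A: rows 3-6 cols 3-4 -> outside (row miss)
  B: rows 0-5 cols 2-3 z=4 -> covers; best now B (z=4)
  C: rows 6-7 cols 2-3 -> outside (row miss)
  D: rows 0-4 cols 0-3 z=6 -> covers; best now B (z=4)
Winner: B at z=4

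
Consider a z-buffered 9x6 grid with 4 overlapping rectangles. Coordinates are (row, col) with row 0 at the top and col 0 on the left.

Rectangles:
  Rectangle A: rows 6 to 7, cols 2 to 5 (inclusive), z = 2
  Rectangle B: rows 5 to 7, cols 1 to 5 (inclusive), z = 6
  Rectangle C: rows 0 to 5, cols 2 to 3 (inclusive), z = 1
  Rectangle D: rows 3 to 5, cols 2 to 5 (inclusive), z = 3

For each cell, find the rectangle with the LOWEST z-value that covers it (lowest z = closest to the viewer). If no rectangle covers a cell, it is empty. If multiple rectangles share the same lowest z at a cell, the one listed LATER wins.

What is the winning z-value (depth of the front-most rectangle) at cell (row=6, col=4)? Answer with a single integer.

Answer: 2

Derivation:
Check cell (6,4):
  A: rows 6-7 cols 2-5 z=2 -> covers; best now A (z=2)
  B: rows 5-7 cols 1-5 z=6 -> covers; best now A (z=2)
  C: rows 0-5 cols 2-3 -> outside (row miss)
  D: rows 3-5 cols 2-5 -> outside (row miss)
Winner: A at z=2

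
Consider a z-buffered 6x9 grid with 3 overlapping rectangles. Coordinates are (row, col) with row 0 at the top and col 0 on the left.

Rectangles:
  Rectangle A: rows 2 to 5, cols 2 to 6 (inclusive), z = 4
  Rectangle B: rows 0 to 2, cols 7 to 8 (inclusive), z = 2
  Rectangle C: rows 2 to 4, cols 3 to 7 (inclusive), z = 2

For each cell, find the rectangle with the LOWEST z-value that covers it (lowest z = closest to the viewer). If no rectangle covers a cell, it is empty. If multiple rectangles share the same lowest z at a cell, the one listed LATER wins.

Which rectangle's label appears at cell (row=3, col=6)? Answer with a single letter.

Check cell (3,6):
  A: rows 2-5 cols 2-6 z=4 -> covers; best now A (z=4)
  B: rows 0-2 cols 7-8 -> outside (row miss)
  C: rows 2-4 cols 3-7 z=2 -> covers; best now C (z=2)
Winner: C at z=2

Answer: C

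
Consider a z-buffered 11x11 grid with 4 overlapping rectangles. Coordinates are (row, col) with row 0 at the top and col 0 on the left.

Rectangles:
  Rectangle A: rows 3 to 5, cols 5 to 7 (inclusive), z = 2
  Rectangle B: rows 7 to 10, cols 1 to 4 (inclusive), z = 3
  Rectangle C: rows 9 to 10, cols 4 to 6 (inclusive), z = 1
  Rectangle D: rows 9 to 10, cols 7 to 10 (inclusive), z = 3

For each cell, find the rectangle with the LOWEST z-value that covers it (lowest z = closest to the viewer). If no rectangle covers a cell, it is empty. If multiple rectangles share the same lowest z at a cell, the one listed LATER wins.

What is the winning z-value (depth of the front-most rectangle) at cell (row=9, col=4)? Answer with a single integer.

Check cell (9,4):
  A: rows 3-5 cols 5-7 -> outside (row miss)
  B: rows 7-10 cols 1-4 z=3 -> covers; best now B (z=3)
  C: rows 9-10 cols 4-6 z=1 -> covers; best now C (z=1)
  D: rows 9-10 cols 7-10 -> outside (col miss)
Winner: C at z=1

Answer: 1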